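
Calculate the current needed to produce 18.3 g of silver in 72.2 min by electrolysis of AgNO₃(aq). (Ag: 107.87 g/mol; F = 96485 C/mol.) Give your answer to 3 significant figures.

3.78 A

n(Ag) = 18.3 / 107.87 = 0.1696 mol
Ag⁺ + e⁻ → Ag, so n(e⁻) = 0.1696 mol
Q = 0.1696 × 96485 = 16360 C
I = Q / t = 16360 / 4332 s = 3.78 A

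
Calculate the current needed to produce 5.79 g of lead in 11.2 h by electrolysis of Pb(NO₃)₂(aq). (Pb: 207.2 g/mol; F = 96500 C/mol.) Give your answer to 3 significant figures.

0.134 A

n(Pb) = 5.79 / 207.2 = 0.02794 mol
Pb²⁺ + 2e⁻ → Pb, so n(e⁻) = 2 × 0.02794 = 0.05588 mol
Q = 0.05588 × 96500 = 5392 C
I = Q / t = 5392 / 40320 s = 0.134 A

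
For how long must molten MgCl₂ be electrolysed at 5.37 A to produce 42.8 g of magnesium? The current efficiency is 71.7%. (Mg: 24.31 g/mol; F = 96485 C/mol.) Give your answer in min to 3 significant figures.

1470 min

n(Mg) = 42.8 / 24.31 = 1.761 mol
Mg²⁺ + 2e⁻ → Mg, so n(e⁻) = 2 × 1.761 = 3.522 mol
Q = 3.522 × 96485 / 0.717 = 4.739×10^5 C
t = Q / I = 4.739×10^5 / 5.37 = 88250 s = 1470 min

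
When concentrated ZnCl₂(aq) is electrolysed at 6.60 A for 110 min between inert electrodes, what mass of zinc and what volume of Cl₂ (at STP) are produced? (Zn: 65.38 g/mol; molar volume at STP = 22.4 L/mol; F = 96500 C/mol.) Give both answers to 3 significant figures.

14.8 g Zn; 5.06 L Cl₂

Q = 6.60 × 6600 = 43560 C; n(e⁻) = 43560 / 96500 = 0.4514 mol
Cathode: Zn²⁺ + 2e⁻ → Zn → n(Zn) = 0.4514/2 = 0.2257 mol → 14.8 g
Anode: 2Cl⁻ → Cl₂ + 2e⁻ → n(Cl₂) = 0.4514/2 = 0.2257 mol → 5.06 L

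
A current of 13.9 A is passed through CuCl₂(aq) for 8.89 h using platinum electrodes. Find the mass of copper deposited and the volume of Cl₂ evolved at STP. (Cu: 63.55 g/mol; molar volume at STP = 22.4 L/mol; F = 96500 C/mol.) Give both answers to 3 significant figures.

146 g Cu; 51.6 L Cl₂

Q = 13.9 × 32004 = 4.449×10^5 C; n(e⁻) = 4.449×10^5 / 96500 = 4.610 mol
Cathode: Cu²⁺ + 2e⁻ → Cu → n(Cu) = 4.610/2 = 2.305 mol → 146 g
Anode: 2Cl⁻ → Cl₂ + 2e⁻ → n(Cl₂) = 4.610/2 = 2.305 mol → 51.6 L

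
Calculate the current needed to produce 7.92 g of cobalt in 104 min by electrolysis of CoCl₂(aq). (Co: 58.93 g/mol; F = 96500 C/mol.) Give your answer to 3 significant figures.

n(Co) = 7.92 / 58.93 = 0.1344 mol
Co²⁺ + 2e⁻ → Co, so n(e⁻) = 2 × 0.1344 = 0.2688 mol
Q = 0.2688 × 96500 = 25940 C
I = Q / t = 25940 / 6240 s = 4.16 A

4.16 A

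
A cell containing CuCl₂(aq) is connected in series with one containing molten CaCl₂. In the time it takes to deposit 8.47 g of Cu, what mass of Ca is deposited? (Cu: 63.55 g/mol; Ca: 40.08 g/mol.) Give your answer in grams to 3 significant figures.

5.34 g

n(Cu) = 8.47 / 63.55 = 0.1333 mol
Cu²⁺ + 2e⁻ → Cu, so n(e⁻) = 2 × 0.1333 = 0.2666 mol
The cells are in series, so the same charge (and hence the same n(e⁻) = 0.2666 mol) passes through both.
Ca²⁺ + 2e⁻ → Ca, so n(Ca) = 0.2666 / 2 = 0.1333 mol
m(Ca) = 0.1333 × 40.08 = 5.34 g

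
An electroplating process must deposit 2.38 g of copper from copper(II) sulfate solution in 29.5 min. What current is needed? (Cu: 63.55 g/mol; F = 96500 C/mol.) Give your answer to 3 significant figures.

n(Cu) = 2.38 / 63.55 = 0.03745 mol
Cu²⁺ + 2e⁻ → Cu, so n(e⁻) = 2 × 0.03745 = 0.07490 mol
Q = 0.07490 × 96500 = 7228 C
I = Q / t = 7228 / 1770 s = 4.08 A

4.08 A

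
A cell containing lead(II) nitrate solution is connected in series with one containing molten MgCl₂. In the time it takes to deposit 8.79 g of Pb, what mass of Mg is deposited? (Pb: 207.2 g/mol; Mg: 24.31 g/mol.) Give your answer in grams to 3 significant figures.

n(Pb) = 8.79 / 207.2 = 0.04242 mol
Pb²⁺ + 2e⁻ → Pb, so n(e⁻) = 2 × 0.04242 = 0.08484 mol
In series, the same 0.08484 mol of electrons flows through the second cell.
Mg²⁺ + 2e⁻ → Mg, so n(Mg) = 0.08484 / 2 = 0.04242 mol
m(Mg) = 0.04242 × 24.31 = 1.03 g

1.03 g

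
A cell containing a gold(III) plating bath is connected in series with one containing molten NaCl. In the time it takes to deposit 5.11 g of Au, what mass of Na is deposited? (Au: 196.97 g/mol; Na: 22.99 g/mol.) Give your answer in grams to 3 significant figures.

1.79 g

n(Au) = 5.11 / 196.97 = 0.02594 mol
Au³⁺ + 3e⁻ → Au, so n(e⁻) = 3 × 0.02594 = 0.07782 mol
The cells are in series, so the same charge (and hence the same n(e⁻) = 0.07782 mol) passes through both.
Na⁺ + e⁻ → Na, so n(Na) = 0.07782 mol
m(Na) = 0.07782 × 22.99 = 1.79 g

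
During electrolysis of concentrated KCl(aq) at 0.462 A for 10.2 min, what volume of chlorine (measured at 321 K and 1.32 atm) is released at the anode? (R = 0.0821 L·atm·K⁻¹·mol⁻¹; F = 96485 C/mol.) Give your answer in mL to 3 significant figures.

Q = It = 0.462 × 612 = 282.7 C
Moles of electrons = 282.7 / 96485 = 0.002930 mol
2Cl⁻ → Cl₂ + 2e⁻, so n(Cl₂) = 0.002930 / 2 = 0.001465 mol
V = nRT/P = 0.001465 × 0.0821 × 321 / 1.32 = 0.02925 L
= 29.3 mL

29.3 mL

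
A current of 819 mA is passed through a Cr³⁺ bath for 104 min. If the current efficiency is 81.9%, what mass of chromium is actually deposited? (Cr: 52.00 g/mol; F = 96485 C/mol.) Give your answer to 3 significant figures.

Q = 0.819 × 6240 = 5111 C
n(e⁻) = 5111 / 96485 = 0.05297 mol
Cr³⁺ + 3e⁻ → Cr, so theoretical m(Cr) = 0.01766 × 52.00 = 0.9183 g
Actual mass = 81.9% × 0.9183 = 0.752 g

0.752 g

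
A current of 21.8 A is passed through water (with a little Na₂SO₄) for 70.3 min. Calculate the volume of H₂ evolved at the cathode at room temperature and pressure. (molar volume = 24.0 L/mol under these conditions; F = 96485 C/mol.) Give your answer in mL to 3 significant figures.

Charge passed = 21.8 × 4218 = 91950 C
n(e⁻) = Q/F = 91950/96485 = 0.9530 mol
2H⁺ + 2e⁻ → H₂, so n(H₂) = 0.9530 / 2 = 0.4765 mol
V = 0.4765 × 24.0 = 11.44 L
= 11400 mL

11400 mL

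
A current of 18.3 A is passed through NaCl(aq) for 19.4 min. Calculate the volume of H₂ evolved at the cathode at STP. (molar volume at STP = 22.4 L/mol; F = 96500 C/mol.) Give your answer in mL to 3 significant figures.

Charge passed = 18.3 × 1164 = 21300 C
n(e⁻) = Q/F = 21300/96500 = 0.2207 mol
2H⁺ + 2e⁻ → H₂, so n(H₂) = 0.2207 / 2 = 0.1104 mol
V = 0.1104 × 22.4 = 2.473 L
= 2470 mL

2470 mL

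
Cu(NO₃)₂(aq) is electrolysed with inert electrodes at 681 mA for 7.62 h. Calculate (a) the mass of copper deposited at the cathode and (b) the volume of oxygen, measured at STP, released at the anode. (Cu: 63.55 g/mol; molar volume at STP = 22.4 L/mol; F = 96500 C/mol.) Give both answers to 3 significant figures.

6.15 g Cu; 1.08 L O₂

Q = 0.681 × 27432 = 18680 C; n(e⁻) = 18680 / 96500 = 0.1936 mol
Cathode: Cu²⁺ + 2e⁻ → Cu → n(Cu) = 0.1936/2 = 0.09680 mol → 6.15 g
Anode: 2H₂O → O₂ + 4H⁺ + 4e⁻ → n(O₂) = 0.1936/4 = 0.04840 mol → 1.08 L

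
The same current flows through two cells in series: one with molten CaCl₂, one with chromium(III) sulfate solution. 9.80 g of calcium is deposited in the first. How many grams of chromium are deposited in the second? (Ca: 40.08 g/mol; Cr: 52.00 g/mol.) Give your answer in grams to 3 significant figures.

8.48 g

n(Ca) = 9.80 / 40.08 = 0.2445 mol
Ca²⁺ + 2e⁻ → Ca, so n(e⁻) = 2 × 0.2445 = 0.4890 mol
In series, the same 0.4890 mol of electrons flows through the second cell.
Cr³⁺ + 3e⁻ → Cr, so n(Cr) = 0.4890 / 3 = 0.1630 mol
m(Cr) = 0.1630 × 52.00 = 8.48 g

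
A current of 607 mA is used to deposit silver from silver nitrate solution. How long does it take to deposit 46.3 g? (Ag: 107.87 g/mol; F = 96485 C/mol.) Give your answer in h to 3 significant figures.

n(Ag) = 46.3 / 107.87 = 0.4292 mol
Ag⁺ + e⁻ → Ag, so n(e⁻) = 0.4292 mol
Q = 0.4292 × 96485 = 41410 C
t = Q / I = 41410 / 0.607 = 68220 s = 19.0 h

19.0 h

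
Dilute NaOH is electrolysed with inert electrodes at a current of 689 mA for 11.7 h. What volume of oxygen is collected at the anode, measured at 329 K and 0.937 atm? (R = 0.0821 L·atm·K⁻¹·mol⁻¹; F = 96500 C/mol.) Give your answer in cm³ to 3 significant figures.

Charge passed = 0.689 × 42120 = 29020 C
n(e⁻) = Q/F = 29020/96500 = 0.3007 mol
2H₂O → O₂ + 4H⁺ + 4e⁻, so n(O₂) = 0.3007 / 4 = 0.07518 mol
V = nRT/P = 0.07518 × 0.0821 × 329 / 0.937 = 2.167 L
= 2170 cm³

2170 cm³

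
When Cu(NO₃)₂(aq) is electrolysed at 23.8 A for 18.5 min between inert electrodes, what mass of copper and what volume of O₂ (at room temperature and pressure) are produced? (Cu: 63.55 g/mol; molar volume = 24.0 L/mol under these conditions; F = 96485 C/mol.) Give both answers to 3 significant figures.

Q = 23.8 × 1110 = 26420 C; n(e⁻) = 26420 / 96485 = 0.2738 mol
Cathode: Cu²⁺ + 2e⁻ → Cu → n(Cu) = 0.2738/2 = 0.1369 mol → 8.70 g
Anode: 2H₂O → O₂ + 4H⁺ + 4e⁻ → n(O₂) = 0.2738/4 = 0.06845 mol → 1.64 L

8.70 g Cu; 1.64 L O₂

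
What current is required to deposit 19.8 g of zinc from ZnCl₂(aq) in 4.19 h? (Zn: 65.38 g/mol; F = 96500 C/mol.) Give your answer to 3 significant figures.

3.87 A

n(Zn) = 19.8 / 65.38 = 0.3028 mol
Zn²⁺ + 2e⁻ → Zn, so n(e⁻) = 2 × 0.3028 = 0.6056 mol
Q = 0.6056 × 96500 = 58440 C
I = Q / t = 58440 / 15084 s = 3.87 A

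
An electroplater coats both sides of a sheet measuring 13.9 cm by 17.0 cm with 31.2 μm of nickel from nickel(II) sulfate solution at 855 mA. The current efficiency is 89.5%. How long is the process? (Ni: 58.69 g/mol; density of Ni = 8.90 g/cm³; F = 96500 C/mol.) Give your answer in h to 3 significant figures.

Plated area = 2 × 13.9 × 17.0 = 472.6 cm²
Volume = 472.6 × 31.2×10⁻⁴ cm = 1.475 cm³
m(Ni) = 1.475 × 8.90 = 13.13 g
n(Ni) = 13.13 / 58.69 = 0.2237 mol; n(e⁻) = 2 × 0.2237 = 0.4474 mol
Q = 0.4474 × 96500 / 0.895 = 48240 C
t = 48240 / 0.855 = 56420 s = 15.7 h

15.7 h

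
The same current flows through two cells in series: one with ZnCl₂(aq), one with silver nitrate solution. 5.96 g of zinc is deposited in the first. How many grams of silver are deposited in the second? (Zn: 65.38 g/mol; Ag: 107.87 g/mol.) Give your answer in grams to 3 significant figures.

n(Zn) = 5.96 / 65.38 = 0.09116 mol
Zn²⁺ + 2e⁻ → Zn, so n(e⁻) = 2 × 0.09116 = 0.1823 mol
In series, the same 0.1823 mol of electrons flows through the second cell.
Ag⁺ + e⁻ → Ag, so n(Ag) = 0.1823 mol
m(Ag) = 0.1823 × 107.87 = 19.7 g

19.7 g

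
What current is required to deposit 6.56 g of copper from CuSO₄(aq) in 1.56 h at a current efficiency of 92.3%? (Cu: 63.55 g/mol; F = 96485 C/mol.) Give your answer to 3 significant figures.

3.84 A

n(Cu) = 6.56 / 63.55 = 0.1032 mol
Cu²⁺ + 2e⁻ → Cu, so n(e⁻) = 2 × 0.1032 = 0.2064 mol
Q = 0.2064 × 96485 / 0.923 = 21580 C
I = Q / t = 21580 / 5616 s = 3.84 A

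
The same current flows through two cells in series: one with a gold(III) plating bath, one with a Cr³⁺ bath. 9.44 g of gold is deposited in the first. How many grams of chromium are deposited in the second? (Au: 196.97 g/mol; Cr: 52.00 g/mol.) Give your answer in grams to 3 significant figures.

n(Au) = 9.44 / 196.97 = 0.04793 mol
Au³⁺ + 3e⁻ → Au, so n(e⁻) = 3 × 0.04793 = 0.1438 mol
In series, the same 0.1438 mol of electrons flows through the second cell.
Cr³⁺ + 3e⁻ → Cr, so n(Cr) = 0.1438 / 3 = 0.04793 mol
m(Cr) = 0.04793 × 52.00 = 2.49 g

2.49 g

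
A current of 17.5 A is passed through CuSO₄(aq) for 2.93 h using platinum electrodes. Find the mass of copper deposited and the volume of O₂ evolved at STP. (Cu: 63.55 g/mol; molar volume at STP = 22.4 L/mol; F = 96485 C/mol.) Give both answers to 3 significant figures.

Q = 17.5 × 10548 = 1.846×10^5 C; n(e⁻) = 1.846×10^5 / 96485 = 1.913 mol
Cathode: Cu²⁺ + 2e⁻ → Cu → n(Cu) = 1.913/2 = 0.9565 mol → 60.8 g
Anode: 2H₂O → O₂ + 4H⁺ + 4e⁻ → n(O₂) = 1.913/4 = 0.4783 mol → 10.7 L

60.8 g Cu; 10.7 L O₂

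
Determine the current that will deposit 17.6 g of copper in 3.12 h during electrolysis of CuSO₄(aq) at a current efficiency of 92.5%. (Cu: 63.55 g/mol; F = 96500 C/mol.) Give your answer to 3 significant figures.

5.14 A

n(Cu) = 17.6 / 63.55 = 0.2769 mol
Cu²⁺ + 2e⁻ → Cu, so n(e⁻) = 2 × 0.2769 = 0.5538 mol
Q = 0.5538 × 96500 / 0.925 = 57770 C
I = Q / t = 57770 / 11232 s = 5.14 A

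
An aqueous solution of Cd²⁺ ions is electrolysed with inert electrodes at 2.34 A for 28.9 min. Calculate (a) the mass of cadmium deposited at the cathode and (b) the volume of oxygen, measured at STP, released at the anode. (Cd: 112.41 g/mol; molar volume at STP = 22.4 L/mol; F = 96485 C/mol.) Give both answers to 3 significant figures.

Q = 2.34 × 1734 = 4058 C; n(e⁻) = 4058 / 96485 = 0.04206 mol
Cathode: Cd²⁺ + 2e⁻ → Cd → n(Cd) = 0.04206/2 = 0.02103 mol → 2.36 g
Anode: 2H₂O → O₂ + 4H⁺ + 4e⁻ → n(O₂) = 0.04206/4 = 0.01052 mol → 0.236 L

2.36 g Cd; 0.236 L O₂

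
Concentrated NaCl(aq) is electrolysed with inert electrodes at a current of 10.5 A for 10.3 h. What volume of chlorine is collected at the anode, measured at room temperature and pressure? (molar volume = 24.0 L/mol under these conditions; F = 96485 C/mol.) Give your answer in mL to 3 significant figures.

48400 mL

Charge passed = 10.5 × 37080 = 3.893×10^5 C
Moles of electrons = 3.893×10^5 / 96485 = 4.035 mol
2Cl⁻ → Cl₂ + 2e⁻, so n(Cl₂) = 4.035 / 2 = 2.018 mol
V = 2.018 × 24.0 = 48.43 L
= 48400 mL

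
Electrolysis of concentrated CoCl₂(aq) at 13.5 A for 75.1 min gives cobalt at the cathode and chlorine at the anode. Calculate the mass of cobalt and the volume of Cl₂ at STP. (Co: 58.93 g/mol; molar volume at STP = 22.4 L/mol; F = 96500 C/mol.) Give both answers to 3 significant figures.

Q = 13.5 × 4506 = 60830 C; n(e⁻) = 60830 / 96500 = 0.6304 mol
Cathode: Co²⁺ + 2e⁻ → Co → n(Co) = 0.6304/2 = 0.3152 mol → 18.6 g
Anode: 2Cl⁻ → Cl₂ + 2e⁻ → n(Cl₂) = 0.6304/2 = 0.3152 mol → 7.06 L

18.6 g Co; 7.06 L Cl₂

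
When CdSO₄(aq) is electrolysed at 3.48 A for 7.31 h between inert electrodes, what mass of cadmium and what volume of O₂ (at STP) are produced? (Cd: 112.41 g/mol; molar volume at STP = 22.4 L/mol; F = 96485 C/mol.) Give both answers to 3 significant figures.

Q = 3.48 × 26316 = 91580 C; n(e⁻) = 91580 / 96485 = 0.9492 mol
Cathode: Cd²⁺ + 2e⁻ → Cd → n(Cd) = 0.9492/2 = 0.4746 mol → 53.3 g
Anode: 2H₂O → O₂ + 4H⁺ + 4e⁻ → n(O₂) = 0.9492/4 = 0.2373 mol → 5.32 L

53.3 g Cd; 5.32 L O₂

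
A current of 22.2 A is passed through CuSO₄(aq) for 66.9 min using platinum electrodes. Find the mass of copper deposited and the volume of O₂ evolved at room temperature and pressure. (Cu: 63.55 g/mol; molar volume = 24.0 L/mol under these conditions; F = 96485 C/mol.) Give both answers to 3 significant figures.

29.3 g Cu; 5.54 L O₂

Q = 22.2 × 4014 = 89110 C; n(e⁻) = 89110 / 96485 = 0.9236 mol
Cathode: Cu²⁺ + 2e⁻ → Cu → n(Cu) = 0.9236/2 = 0.4618 mol → 29.3 g
Anode: 2H₂O → O₂ + 4H⁺ + 4e⁻ → n(O₂) = 0.9236/4 = 0.2309 mol → 5.54 L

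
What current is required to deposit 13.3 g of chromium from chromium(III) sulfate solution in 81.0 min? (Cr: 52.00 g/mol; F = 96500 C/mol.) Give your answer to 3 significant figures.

n(Cr) = 13.3 / 52.00 = 0.2558 mol
Cr³⁺ + 3e⁻ → Cr, so n(e⁻) = 3 × 0.2558 = 0.7674 mol
Q = 0.7674 × 96500 = 74050 C
I = Q / t = 74050 / 4860 s = 15.2 A

15.2 A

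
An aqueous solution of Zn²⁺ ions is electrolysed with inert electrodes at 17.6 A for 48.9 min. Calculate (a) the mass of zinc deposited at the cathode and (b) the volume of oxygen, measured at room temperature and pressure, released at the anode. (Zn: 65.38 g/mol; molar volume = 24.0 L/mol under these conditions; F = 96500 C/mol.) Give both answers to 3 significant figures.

17.5 g Zn; 3.21 L O₂

Q = 17.6 × 2934 = 51640 C; n(e⁻) = 51640 / 96500 = 0.5351 mol
Cathode: Zn²⁺ + 2e⁻ → Zn → n(Zn) = 0.5351/2 = 0.2676 mol → 17.5 g
Anode: 2H₂O → O₂ + 4H⁺ + 4e⁻ → n(O₂) = 0.5351/4 = 0.1338 mol → 3.21 L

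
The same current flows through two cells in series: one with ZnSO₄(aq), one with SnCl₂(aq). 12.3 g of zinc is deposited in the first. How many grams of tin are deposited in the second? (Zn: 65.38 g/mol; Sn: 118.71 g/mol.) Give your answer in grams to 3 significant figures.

22.3 g

n(Zn) = 12.3 / 65.38 = 0.1881 mol
Zn²⁺ + 2e⁻ → Zn, so n(e⁻) = 2 × 0.1881 = 0.3762 mol
Same current for the same time ⇒ same n(e⁻) = 0.3762 mol in both cells.
Sn²⁺ + 2e⁻ → Sn, so n(Sn) = 0.3762 / 2 = 0.1881 mol
m(Sn) = 0.1881 × 118.71 = 22.3 g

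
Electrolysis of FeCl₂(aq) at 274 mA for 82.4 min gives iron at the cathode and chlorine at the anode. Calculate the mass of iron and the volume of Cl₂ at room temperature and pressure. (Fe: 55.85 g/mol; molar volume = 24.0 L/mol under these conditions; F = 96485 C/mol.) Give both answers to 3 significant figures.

0.392 g Fe; 0.168 L Cl₂

Q = 0.274 × 4944 = 1355 C; n(e⁻) = 1355 / 96485 = 0.01404 mol
Cathode: Fe²⁺ + 2e⁻ → Fe → n(Fe) = 0.01404/2 = 0.007020 mol → 0.392 g
Anode: 2Cl⁻ → Cl₂ + 2e⁻ → n(Cl₂) = 0.01404/2 = 0.007020 mol → 0.168 L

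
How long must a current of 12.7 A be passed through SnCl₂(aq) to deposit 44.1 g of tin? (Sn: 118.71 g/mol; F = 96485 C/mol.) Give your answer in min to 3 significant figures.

94.1 min

n(Sn) = 44.1 / 118.71 = 0.3715 mol
Sn²⁺ + 2e⁻ → Sn, so n(e⁻) = 2 × 0.3715 = 0.7430 mol
Q = 0.7430 × 96485 = 71690 C
t = Q / I = 71690 / 12.7 = 5645 s = 94.1 min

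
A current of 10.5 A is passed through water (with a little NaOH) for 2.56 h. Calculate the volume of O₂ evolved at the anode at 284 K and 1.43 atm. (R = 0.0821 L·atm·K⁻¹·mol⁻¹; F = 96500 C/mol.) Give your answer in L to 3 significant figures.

4.09 L

Charge passed = 10.5 × 9216 = 96770 C
n(e⁻) = 96770 / 96500 = 1.003 mol
2H₂O → O₂ + 4H⁺ + 4e⁻, so n(O₂) = 1.003 / 4 = 0.2508 mol
V = nRT/P = 0.2508 × 0.0821 × 284 / 1.43 = 4.089 L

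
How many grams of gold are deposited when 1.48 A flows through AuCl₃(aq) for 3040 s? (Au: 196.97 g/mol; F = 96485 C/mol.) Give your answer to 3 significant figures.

Q = It = 1.48 × 3040 = 4499 C
n(e⁻) = Q/F = 4499/96485 = 0.04663 mol
Au³⁺ + 3e⁻ → Au, so n(Au) = 0.04663 / 3 = 0.01554 mol
m = 0.01554 × 196.97 = 3.06 g

3.06 g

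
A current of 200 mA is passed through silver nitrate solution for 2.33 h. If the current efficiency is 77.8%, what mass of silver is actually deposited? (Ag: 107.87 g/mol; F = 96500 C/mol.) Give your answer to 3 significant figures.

1.46 g

Q = 0.200 × 8388 = 1678 C
n(e⁻) = 1678 / 96500 = 0.01739 mol
Ag⁺ + e⁻ → Ag, so theoretical m(Ag) = 0.01739 × 107.87 = 1.876 g
Actual mass = 77.8% × 1.876 = 1.46 g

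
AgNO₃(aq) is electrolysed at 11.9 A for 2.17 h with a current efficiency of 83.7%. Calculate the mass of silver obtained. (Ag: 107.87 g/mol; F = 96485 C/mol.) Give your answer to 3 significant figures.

87.0 g

Q = 11.9 × 7812 = 92960 C
n(e⁻) = 92960 / 96485 = 0.9635 mol
Ag⁺ + e⁻ → Ag, so theoretical m(Ag) = 0.9635 × 107.87 = 103.9 g
Actual mass = 83.7% × 103.9 = 87.0 g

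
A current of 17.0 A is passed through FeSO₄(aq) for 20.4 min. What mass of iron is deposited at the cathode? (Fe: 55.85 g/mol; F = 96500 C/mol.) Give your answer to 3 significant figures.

6.02 g

Q = 17.0 A × 1224 s = 20810 C
n(e⁻) = Q/F = 20810/96500 = 0.2156 mol
Fe²⁺ + 2e⁻ → Fe, so n(Fe) = 0.2156 / 2 = 0.1078 mol
m = 0.1078 × 55.85 = 6.02 g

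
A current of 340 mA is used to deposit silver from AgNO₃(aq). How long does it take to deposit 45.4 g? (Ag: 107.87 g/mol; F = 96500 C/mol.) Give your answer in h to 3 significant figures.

n(Ag) = 45.4 / 107.87 = 0.4209 mol
Ag⁺ + e⁻ → Ag, so n(e⁻) = 0.4209 mol
Q = 0.4209 × 96500 = 40620 C
t = Q / I = 40620 / 0.340 = 1.195×10^5 s = 33.2 h

33.2 h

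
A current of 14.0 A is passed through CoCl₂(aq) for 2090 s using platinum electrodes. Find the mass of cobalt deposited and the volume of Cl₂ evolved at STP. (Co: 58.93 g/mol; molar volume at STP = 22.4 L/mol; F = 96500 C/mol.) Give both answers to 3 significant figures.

Q = 14.0 × 2090 = 29260 C; n(e⁻) = 29260 / 96500 = 0.3032 mol
Cathode: Co²⁺ + 2e⁻ → Co → n(Co) = 0.3032/2 = 0.1516 mol → 8.93 g
Anode: 2Cl⁻ → Cl₂ + 2e⁻ → n(Cl₂) = 0.3032/2 = 0.1516 mol → 3.40 L

8.93 g Co; 3.40 L Cl₂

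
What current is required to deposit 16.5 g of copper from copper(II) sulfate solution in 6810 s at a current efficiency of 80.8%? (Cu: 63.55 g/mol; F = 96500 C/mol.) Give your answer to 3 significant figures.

9.11 A

n(Cu) = 16.5 / 63.55 = 0.2596 mol
Cu²⁺ + 2e⁻ → Cu, so n(e⁻) = 2 × 0.2596 = 0.5192 mol
Q = 0.5192 × 96500 / 0.808 = 62010 C
I = Q / t = 62010 / 6810 s = 9.11 A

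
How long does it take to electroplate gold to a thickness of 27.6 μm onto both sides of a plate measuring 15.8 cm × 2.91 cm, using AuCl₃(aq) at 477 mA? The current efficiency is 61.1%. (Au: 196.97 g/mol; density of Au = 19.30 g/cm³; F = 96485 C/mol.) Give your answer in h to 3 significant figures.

6.86 h

Plated area = 2 × 15.8 × 2.91 = 91.96 cm²
Volume = 91.96 × 27.6×10⁻⁴ cm = 0.2538 cm³
m(Au) = 0.2538 × 19.30 = 4.898 g
n(Au) = 4.898 / 196.97 = 0.02487 mol; n(e⁻) = 3 × 0.02487 = 0.07461 mol
Q = 0.07461 × 96485 / 0.611 = 11780 C
t = 11780 / 0.477 = 24700 s = 6.86 h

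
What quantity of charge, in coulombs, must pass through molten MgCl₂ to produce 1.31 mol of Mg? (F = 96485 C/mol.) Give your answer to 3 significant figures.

Mg²⁺ + 2e⁻ → Mg, so n(e⁻) = 2 × 1.31 = 2.620 mol
Q = 2.620 × 96485 = 2.528×10^5 C

2.53×10^5 C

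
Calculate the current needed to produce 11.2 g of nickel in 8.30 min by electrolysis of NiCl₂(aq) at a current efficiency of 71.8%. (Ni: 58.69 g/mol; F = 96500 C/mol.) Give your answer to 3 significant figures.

n(Ni) = 11.2 / 58.69 = 0.1908 mol
Ni²⁺ + 2e⁻ → Ni, so n(e⁻) = 2 × 0.1908 = 0.3816 mol
Q = 0.3816 × 96500 / 0.718 = 51290 C
I = Q / t = 51290 / 498 s = 103 A

103 A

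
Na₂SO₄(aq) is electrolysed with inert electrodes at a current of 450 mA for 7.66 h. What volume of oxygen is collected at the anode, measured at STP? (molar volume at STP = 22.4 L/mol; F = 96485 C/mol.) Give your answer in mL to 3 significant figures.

720 mL

Charge passed = 0.450 × 27576 = 12410 C
n(e⁻) = 12410 / 96485 = 0.1286 mol
2H₂O → O₂ + 4H⁺ + 4e⁻, so n(O₂) = 0.1286 / 4 = 0.03215 mol
V = 0.03215 × 22.4 = 0.7202 L
= 720 mL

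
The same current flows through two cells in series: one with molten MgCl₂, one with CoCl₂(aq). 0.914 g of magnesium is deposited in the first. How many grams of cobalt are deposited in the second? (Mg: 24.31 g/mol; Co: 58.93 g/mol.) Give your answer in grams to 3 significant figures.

n(Mg) = 0.914 / 24.31 = 0.03760 mol
Mg²⁺ + 2e⁻ → Mg, so n(e⁻) = 2 × 0.03760 = 0.07520 mol
In series, the same 0.07520 mol of electrons flows through the second cell.
Co²⁺ + 2e⁻ → Co, so n(Co) = 0.07520 / 2 = 0.03760 mol
m(Co) = 0.03760 × 58.93 = 2.22 g

2.22 g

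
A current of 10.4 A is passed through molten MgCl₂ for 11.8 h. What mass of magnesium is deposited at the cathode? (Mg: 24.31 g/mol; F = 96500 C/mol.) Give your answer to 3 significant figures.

Charge passed = 10.4 × 42480 = 4.418×10^5 C
n(e⁻) = Q/F = 4.418×10^5/96500 = 4.578 mol
Mg²⁺ + 2e⁻ → Mg, so n(Mg) = 4.578 / 2 = 2.289 mol
m = 2.289 × 24.31 = 55.6 g

55.6 g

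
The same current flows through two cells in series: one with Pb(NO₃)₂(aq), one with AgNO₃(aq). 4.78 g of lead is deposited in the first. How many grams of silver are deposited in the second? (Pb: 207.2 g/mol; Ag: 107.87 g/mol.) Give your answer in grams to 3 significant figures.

4.98 g

n(Pb) = 4.78 / 207.2 = 0.02307 mol
Pb²⁺ + 2e⁻ → Pb, so n(e⁻) = 2 × 0.02307 = 0.04614 mol
In series, the same 0.04614 mol of electrons flows through the second cell.
Ag⁺ + e⁻ → Ag, so n(Ag) = 0.04614 mol
m(Ag) = 0.04614 × 107.87 = 4.98 g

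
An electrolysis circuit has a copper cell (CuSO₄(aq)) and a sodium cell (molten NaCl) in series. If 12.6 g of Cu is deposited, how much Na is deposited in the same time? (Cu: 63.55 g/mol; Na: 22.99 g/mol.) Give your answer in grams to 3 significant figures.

9.12 g

n(Cu) = 12.6 / 63.55 = 0.1983 mol
Cu²⁺ + 2e⁻ → Cu, so n(e⁻) = 2 × 0.1983 = 0.3966 mol
Same current for the same time ⇒ same n(e⁻) = 0.3966 mol in both cells.
Na⁺ + e⁻ → Na, so n(Na) = 0.3966 mol
m(Na) = 0.3966 × 22.99 = 9.12 g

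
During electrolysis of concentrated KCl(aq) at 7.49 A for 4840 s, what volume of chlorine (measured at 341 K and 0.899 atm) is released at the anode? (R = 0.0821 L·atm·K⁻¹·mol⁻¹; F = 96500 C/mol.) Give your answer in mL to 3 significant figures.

5850 mL

Q = 7.49 A × 4840 s = 36250 C
n(e⁻) = Q/F = 36250/96500 = 0.3756 mol
2Cl⁻ → Cl₂ + 2e⁻, so n(Cl₂) = 0.3756 / 2 = 0.1878 mol
V = nRT/P = 0.1878 × 0.0821 × 341 / 0.899 = 5.848 L
= 5850 mL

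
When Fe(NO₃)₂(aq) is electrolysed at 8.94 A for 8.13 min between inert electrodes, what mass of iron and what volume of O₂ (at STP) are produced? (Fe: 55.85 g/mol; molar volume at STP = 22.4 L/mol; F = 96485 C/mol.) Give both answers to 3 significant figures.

Q = 8.94 × 487.8 = 4361 C; n(e⁻) = 4361 / 96485 = 0.04520 mol
Cathode: Fe²⁺ + 2e⁻ → Fe → n(Fe) = 0.04520/2 = 0.02260 mol → 1.26 g
Anode: 2H₂O → O₂ + 4H⁺ + 4e⁻ → n(O₂) = 0.04520/4 = 0.01130 mol → 0.253 L

1.26 g Fe; 0.253 L O₂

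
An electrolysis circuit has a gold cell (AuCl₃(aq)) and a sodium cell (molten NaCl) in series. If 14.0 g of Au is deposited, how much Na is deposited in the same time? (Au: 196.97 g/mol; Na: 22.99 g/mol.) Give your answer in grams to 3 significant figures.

n(Au) = 14.0 / 196.97 = 0.07108 mol
Au³⁺ + 3e⁻ → Au, so n(e⁻) = 3 × 0.07108 = 0.2132 mol
Same current for the same time ⇒ same n(e⁻) = 0.2132 mol in both cells.
Na⁺ + e⁻ → Na, so n(Na) = 0.2132 mol
m(Na) = 0.2132 × 22.99 = 4.90 g

4.90 g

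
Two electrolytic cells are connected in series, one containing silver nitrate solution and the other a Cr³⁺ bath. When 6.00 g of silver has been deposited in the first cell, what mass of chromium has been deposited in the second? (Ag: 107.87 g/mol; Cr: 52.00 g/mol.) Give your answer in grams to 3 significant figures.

0.964 g

n(Ag) = 6.00 / 107.87 = 0.05562 mol
Ag⁺ + e⁻ → Ag, so n(e⁻) = 0.05562 mol
The cells are in series, so the same charge (and hence the same n(e⁻) = 0.05562 mol) passes through both.
Cr³⁺ + 3e⁻ → Cr, so n(Cr) = 0.05562 / 3 = 0.01854 mol
m(Cr) = 0.01854 × 52.00 = 0.964 g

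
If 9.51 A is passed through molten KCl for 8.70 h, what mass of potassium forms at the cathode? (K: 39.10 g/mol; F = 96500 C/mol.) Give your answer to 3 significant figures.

Q = 9.51 A × 31320 s = 2.979×10^5 C
n(e⁻) = 2.979×10^5 / 96500 = 3.087 mol
K⁺ + e⁻ → K, so n(K) = 3.087 mol
m = 3.087 × 39.10 = 121 g

121 g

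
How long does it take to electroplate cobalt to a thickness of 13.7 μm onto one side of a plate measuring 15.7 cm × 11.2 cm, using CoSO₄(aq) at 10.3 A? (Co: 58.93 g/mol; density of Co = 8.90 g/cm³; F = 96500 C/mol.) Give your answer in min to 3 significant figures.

Plated area = 15.7 × 11.2 = 175.8 cm²
Volume = 175.8 × 13.7×10⁻⁴ cm = 0.2408 cm³
m(Co) = 0.2408 × 8.90 = 2.143 g
n(Co) = 2.143 / 58.93 = 0.03637 mol; n(e⁻) = 2 × 0.03637 = 0.07274 mol
Q = 0.07274 × 96500 = 7019 C
t = 7019 / 10.3 = 681.5 s = 11.4 min

11.4 min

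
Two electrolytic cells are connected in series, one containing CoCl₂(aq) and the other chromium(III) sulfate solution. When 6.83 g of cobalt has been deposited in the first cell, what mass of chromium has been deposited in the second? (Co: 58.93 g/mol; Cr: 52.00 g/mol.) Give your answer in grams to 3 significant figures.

4.02 g

n(Co) = 6.83 / 58.93 = 0.1159 mol
Co²⁺ + 2e⁻ → Co, so n(e⁻) = 2 × 0.1159 = 0.2318 mol
In series, the same 0.2318 mol of electrons flows through the second cell.
Cr³⁺ + 3e⁻ → Cr, so n(Cr) = 0.2318 / 3 = 0.07727 mol
m(Cr) = 0.07727 × 52.00 = 4.02 g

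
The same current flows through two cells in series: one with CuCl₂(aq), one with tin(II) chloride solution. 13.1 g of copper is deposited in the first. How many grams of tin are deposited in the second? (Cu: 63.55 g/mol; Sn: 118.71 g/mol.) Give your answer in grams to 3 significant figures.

24.5 g

n(Cu) = 13.1 / 63.55 = 0.2061 mol
Cu²⁺ + 2e⁻ → Cu, so n(e⁻) = 2 × 0.2061 = 0.4122 mol
In series, the same 0.4122 mol of electrons flows through the second cell.
Sn²⁺ + 2e⁻ → Sn, so n(Sn) = 0.4122 / 2 = 0.2061 mol
m(Sn) = 0.2061 × 118.71 = 24.5 g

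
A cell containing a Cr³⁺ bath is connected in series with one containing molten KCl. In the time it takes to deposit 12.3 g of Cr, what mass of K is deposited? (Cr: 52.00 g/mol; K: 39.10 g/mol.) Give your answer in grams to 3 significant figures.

27.7 g

n(Cr) = 12.3 / 52.00 = 0.2365 mol
Cr³⁺ + 3e⁻ → Cr, so n(e⁻) = 3 × 0.2365 = 0.7095 mol
The cells are in series, so the same charge (and hence the same n(e⁻) = 0.7095 mol) passes through both.
K⁺ + e⁻ → K, so n(K) = 0.7095 mol
m(K) = 0.7095 × 39.10 = 27.7 g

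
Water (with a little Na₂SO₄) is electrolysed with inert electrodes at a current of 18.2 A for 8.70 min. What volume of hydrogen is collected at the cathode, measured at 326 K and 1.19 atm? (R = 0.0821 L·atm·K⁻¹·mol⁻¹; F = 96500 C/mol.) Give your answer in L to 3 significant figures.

Charge passed = 18.2 × 522 = 9500 C
Moles of electrons = 9500 / 96500 = 0.09845 mol
2H⁺ + 2e⁻ → H₂, so n(H₂) = 0.09845 / 2 = 0.04923 mol
V = nRT/P = 0.04923 × 0.0821 × 326 / 1.19 = 1.107 L

1.11 L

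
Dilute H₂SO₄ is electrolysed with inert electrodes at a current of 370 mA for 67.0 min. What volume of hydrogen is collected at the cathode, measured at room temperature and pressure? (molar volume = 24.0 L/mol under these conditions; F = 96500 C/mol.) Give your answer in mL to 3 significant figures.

185 mL

Charge passed = 0.370 × 4020 = 1487 C
Moles of electrons = 1487 / 96500 = 0.01541 mol
2H⁺ + 2e⁻ → H₂, so n(H₂) = 0.01541 / 2 = 0.007705 mol
V = 0.007705 × 24.0 = 0.1849 L
= 185 mL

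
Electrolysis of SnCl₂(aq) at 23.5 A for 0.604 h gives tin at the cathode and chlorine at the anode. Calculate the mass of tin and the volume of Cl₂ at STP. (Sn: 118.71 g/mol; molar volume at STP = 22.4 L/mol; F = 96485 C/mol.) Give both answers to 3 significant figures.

Q = 23.5 × 2174.4 = 51100 C; n(e⁻) = 51100 / 96485 = 0.5296 mol
Cathode: Sn²⁺ + 2e⁻ → Sn → n(Sn) = 0.5296/2 = 0.2648 mol → 31.4 g
Anode: 2Cl⁻ → Cl₂ + 2e⁻ → n(Cl₂) = 0.5296/2 = 0.2648 mol → 5.93 L

31.4 g Sn; 5.93 L Cl₂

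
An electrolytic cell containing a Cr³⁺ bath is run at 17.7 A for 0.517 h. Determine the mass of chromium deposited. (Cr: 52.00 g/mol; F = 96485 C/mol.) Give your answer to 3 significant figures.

Q = 17.7 A × 1861.2 s = 32940 C
n(e⁻) = 32940 / 96485 = 0.3414 mol
Cr³⁺ + 3e⁻ → Cr, so n(Cr) = 0.3414 / 3 = 0.1138 mol
m = 0.1138 × 52.00 = 5.92 g

5.92 g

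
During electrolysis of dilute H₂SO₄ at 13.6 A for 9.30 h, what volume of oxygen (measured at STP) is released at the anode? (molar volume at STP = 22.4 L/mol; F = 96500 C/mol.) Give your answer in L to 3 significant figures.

Q = It = 13.6 × 33480 = 4.553×10^5 C
Moles of electrons = 4.553×10^5 / 96500 = 4.718 mol
2H₂O → O₂ + 4H⁺ + 4e⁻, so n(O₂) = 4.718 / 4 = 1.180 mol
V = 1.180 × 22.4 = 26.43 L

26.4 L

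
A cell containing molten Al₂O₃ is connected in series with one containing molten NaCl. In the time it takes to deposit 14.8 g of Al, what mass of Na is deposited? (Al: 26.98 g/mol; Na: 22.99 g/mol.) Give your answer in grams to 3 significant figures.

37.8 g

n(Al) = 14.8 / 26.98 = 0.5486 mol
Al³⁺ + 3e⁻ → Al, so n(e⁻) = 3 × 0.5486 = 1.646 mol
In series, the same 1.646 mol of electrons flows through the second cell.
Na⁺ + e⁻ → Na, so n(Na) = 1.646 mol
m(Na) = 1.646 × 22.99 = 37.8 g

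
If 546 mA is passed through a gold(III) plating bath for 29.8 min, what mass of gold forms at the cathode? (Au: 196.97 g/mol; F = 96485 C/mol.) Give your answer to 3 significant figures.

Q = It = 0.546 × 1788 = 976.2 C
n(e⁻) = Q/F = 976.2/96485 = 0.01012 mol
Au³⁺ + 3e⁻ → Au, so n(Au) = 0.01012 / 3 = 0.003373 mol
m = 0.003373 × 196.97 = 0.664 g

0.664 g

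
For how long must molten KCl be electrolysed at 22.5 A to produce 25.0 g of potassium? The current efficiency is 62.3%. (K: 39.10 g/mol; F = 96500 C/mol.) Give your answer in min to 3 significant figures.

n(K) = 25.0 / 39.10 = 0.6394 mol
K⁺ + e⁻ → K, so n(e⁻) = 0.6394 mol
Q = 0.6394 × 96500 / 0.623 = 99040 C
t = Q / I = 99040 / 22.5 = 4402 s = 73.4 min

73.4 min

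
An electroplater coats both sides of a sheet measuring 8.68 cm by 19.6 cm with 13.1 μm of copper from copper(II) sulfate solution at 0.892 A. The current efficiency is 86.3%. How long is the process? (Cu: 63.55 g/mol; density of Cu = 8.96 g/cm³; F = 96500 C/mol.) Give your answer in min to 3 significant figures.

263 min

Plated area = 2 × 8.68 × 19.6 = 340.3 cm²
Volume = 340.3 × 13.1×10⁻⁴ cm = 0.4458 cm³
m(Cu) = 0.4458 × 8.96 = 3.994 g
n(Cu) = 3.994 / 63.55 = 0.06285 mol; n(e⁻) = 2 × 0.06285 = 0.1257 mol
Q = 0.1257 × 96500 / 0.863 = 14060 C
t = 14060 / 0.892 = 15760 s = 263 min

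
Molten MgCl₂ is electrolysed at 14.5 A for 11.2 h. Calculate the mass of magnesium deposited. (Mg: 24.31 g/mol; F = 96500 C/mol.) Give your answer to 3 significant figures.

73.6 g

Charge passed = 14.5 × 40320 = 5.846×10^5 C
n(e⁻) = 5.846×10^5 / 96500 = 6.058 mol
Mg²⁺ + 2e⁻ → Mg, so n(Mg) = 6.058 / 2 = 3.029 mol
m = 3.029 × 24.31 = 73.6 g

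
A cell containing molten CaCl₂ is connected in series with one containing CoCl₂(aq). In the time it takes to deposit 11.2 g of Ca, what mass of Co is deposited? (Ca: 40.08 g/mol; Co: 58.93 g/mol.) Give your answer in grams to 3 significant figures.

16.5 g

n(Ca) = 11.2 / 40.08 = 0.2794 mol
Ca²⁺ + 2e⁻ → Ca, so n(e⁻) = 2 × 0.2794 = 0.5588 mol
The cells are in series, so the same charge (and hence the same n(e⁻) = 0.5588 mol) passes through both.
Co²⁺ + 2e⁻ → Co, so n(Co) = 0.5588 / 2 = 0.2794 mol
m(Co) = 0.2794 × 58.93 = 16.5 g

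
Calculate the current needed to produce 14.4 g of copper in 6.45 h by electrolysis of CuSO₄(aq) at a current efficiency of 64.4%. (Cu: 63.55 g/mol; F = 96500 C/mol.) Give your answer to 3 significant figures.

n(Cu) = 14.4 / 63.55 = 0.2266 mol
Cu²⁺ + 2e⁻ → Cu, so n(e⁻) = 2 × 0.2266 = 0.4532 mol
Q = 0.4532 × 96500 / 0.644 = 67910 C
I = Q / t = 67910 / 23220 s = 2.92 A

2.92 A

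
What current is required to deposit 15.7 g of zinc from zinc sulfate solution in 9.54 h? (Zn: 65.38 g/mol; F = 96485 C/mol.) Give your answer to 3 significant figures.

n(Zn) = 15.7 / 65.38 = 0.2401 mol
Zn²⁺ + 2e⁻ → Zn, so n(e⁻) = 2 × 0.2401 = 0.4802 mol
Q = 0.4802 × 96485 = 46330 C
I = Q / t = 46330 / 34344 s = 1.35 A

1.35 A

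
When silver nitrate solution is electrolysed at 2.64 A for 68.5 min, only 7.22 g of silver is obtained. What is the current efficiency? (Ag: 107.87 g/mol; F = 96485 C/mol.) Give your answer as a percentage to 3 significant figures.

59.5%

Q = 2.64 × 4110 = 10850 C
n(e⁻) = 10850 / 96485 = 0.1125 mol
Ag⁺ + e⁻ → Ag, so theoretical n(Ag) = 0.1125 mol → 12.14 g
Efficiency = 7.22 / 12.14 = 0.5947 = 59.5%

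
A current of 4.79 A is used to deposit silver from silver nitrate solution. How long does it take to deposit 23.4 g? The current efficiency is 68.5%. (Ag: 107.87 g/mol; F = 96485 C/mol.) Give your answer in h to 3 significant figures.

n(Ag) = 23.4 / 107.87 = 0.2169 mol
Ag⁺ + e⁻ → Ag, so n(e⁻) = 0.2169 mol
Q = 0.2169 × 96485 / 0.685 = 30550 C
t = Q / I = 30550 / 4.79 = 6378 s = 1.77 h

1.77 h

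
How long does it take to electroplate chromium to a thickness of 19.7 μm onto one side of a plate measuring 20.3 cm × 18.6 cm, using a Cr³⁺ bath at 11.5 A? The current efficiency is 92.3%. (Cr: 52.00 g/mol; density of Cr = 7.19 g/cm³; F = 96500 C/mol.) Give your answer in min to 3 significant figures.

Plated area = 20.3 × 18.6 = 377.6 cm²
Volume = 377.6 × 19.7×10⁻⁴ cm = 0.7439 cm³
m(Cr) = 0.7439 × 7.19 = 5.349 g
n(Cr) = 5.349 / 52.00 = 0.1029 mol; n(e⁻) = 3 × 0.1029 = 0.3087 mol
Q = 0.3087 × 96500 / 0.923 = 32270 C
t = 32270 / 11.5 = 2806 s = 46.8 min

46.8 min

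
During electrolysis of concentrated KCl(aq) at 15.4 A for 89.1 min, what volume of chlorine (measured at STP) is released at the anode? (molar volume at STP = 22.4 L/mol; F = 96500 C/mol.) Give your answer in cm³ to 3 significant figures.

9560 cm³

Q = 15.4 A × 5346 s = 82330 C
n(e⁻) = Q/F = 82330/96500 = 0.8532 mol
2Cl⁻ → Cl₂ + 2e⁻, so n(Cl₂) = 0.8532 / 2 = 0.4266 mol
V = 0.4266 × 22.4 = 9.556 L
= 9560 cm³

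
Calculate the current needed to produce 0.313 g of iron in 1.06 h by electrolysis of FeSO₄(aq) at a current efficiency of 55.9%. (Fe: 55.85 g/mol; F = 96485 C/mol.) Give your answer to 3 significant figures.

0.507 A

n(Fe) = 0.313 / 55.85 = 0.005604 mol
Fe²⁺ + 2e⁻ → Fe, so n(e⁻) = 2 × 0.005604 = 0.01121 mol
Q = 0.01121 × 96485 / 0.559 = 1935 C
I = Q / t = 1935 / 3816 s = 0.507 A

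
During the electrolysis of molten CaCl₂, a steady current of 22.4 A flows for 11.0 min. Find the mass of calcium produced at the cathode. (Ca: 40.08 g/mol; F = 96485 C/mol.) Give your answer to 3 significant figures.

3.07 g

Q = 22.4 A × 660 s = 14780 C
n(e⁻) = 14780 / 96485 = 0.1532 mol
Ca²⁺ + 2e⁻ → Ca, so n(Ca) = 0.1532 / 2 = 0.07660 mol
m = 0.07660 × 40.08 = 3.07 g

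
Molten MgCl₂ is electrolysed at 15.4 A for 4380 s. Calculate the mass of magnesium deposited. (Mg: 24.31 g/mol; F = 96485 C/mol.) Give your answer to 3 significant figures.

8.50 g

Q = 15.4 A × 4380 s = 67450 C
Moles of electrons = 67450 / 96485 = 0.6991 mol
Mg²⁺ + 2e⁻ → Mg, so n(Mg) = 0.6991 / 2 = 0.3496 mol
m = 0.3496 × 24.31 = 8.50 g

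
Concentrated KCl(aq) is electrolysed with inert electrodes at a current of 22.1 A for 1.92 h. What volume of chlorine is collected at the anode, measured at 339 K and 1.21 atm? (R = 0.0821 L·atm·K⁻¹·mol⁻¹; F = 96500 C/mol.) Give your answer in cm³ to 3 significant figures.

Q = It = 22.1 × 6912 = 1.528×10^5 C
Moles of electrons = 1.528×10^5 / 96500 = 1.583 mol
2Cl⁻ → Cl₂ + 2e⁻, so n(Cl₂) = 1.583 / 2 = 0.7915 mol
V = nRT/P = 0.7915 × 0.0821 × 339 / 1.21 = 18.21 L
= 18200 cm³

18200 cm³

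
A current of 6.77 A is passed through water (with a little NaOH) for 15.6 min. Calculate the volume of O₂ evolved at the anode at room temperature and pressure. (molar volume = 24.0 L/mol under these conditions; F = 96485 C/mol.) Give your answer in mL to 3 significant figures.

Charge passed = 6.77 × 936 = 6337 C
n(e⁻) = 6337 / 96485 = 0.06568 mol
2H₂O → O₂ + 4H⁺ + 4e⁻, so n(O₂) = 0.06568 / 4 = 0.01642 mol
V = 0.01642 × 24.0 = 0.3941 L
= 394 mL

394 mL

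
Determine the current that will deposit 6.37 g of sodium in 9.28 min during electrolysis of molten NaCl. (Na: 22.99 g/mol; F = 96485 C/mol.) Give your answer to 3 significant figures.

n(Na) = 6.37 / 22.99 = 0.2771 mol
Na⁺ + e⁻ → Na, so n(e⁻) = 0.2771 mol
Q = 0.2771 × 96485 = 26740 C
I = Q / t = 26740 / 556.8 s = 48.0 A

48.0 A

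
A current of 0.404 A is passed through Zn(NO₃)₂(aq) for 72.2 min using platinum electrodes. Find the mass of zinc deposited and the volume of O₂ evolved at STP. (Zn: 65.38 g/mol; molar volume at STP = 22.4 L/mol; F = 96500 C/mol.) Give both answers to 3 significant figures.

Q = 0.404 × 4332 = 1750 C; n(e⁻) = 1750 / 96500 = 0.01813 mol
Cathode: Zn²⁺ + 2e⁻ → Zn → n(Zn) = 0.01813/2 = 0.009065 mol → 0.593 g
Anode: 2H₂O → O₂ + 4H⁺ + 4e⁻ → n(O₂) = 0.01813/4 = 0.004533 mol → 0.102 L

0.593 g Zn; 0.102 L O₂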